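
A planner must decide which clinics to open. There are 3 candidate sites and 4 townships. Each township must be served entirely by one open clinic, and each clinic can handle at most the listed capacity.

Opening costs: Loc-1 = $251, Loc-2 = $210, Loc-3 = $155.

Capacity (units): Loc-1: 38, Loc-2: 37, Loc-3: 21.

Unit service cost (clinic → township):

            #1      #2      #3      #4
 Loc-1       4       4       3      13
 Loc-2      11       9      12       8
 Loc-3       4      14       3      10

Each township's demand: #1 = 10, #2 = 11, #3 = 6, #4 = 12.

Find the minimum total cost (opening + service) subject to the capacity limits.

Open {Loc-2, Loc-3}: #1→Loc-3 4·10=40, #2→Loc-2 9·11=99, #3→Loc-3 3·6=18, #4→Loc-2 8·12=96.
Loads: Loc-2 carries 23/37, Loc-3 carries 16/21. Service 253; fixed 365; total 618.
Next best feasible plan costs 628.

Minimum total cost: 618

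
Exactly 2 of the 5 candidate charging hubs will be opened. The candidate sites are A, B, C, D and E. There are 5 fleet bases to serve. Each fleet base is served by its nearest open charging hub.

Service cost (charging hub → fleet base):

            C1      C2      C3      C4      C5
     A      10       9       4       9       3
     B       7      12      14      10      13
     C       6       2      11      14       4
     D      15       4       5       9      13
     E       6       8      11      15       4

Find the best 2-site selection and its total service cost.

Choose A and C; total service cost 24.

With exactly 2 open, each fleet base uses its cheapest among the chosen.
{A, C}: C1→C 6, C2→C 2, C3→A 4, C4→A 9, C5→A 3. Service cost 24.
{C, D}: service cost 26
{D, E}: service cost 28
Among all 10 size-2 choices, {A, C} is lowest.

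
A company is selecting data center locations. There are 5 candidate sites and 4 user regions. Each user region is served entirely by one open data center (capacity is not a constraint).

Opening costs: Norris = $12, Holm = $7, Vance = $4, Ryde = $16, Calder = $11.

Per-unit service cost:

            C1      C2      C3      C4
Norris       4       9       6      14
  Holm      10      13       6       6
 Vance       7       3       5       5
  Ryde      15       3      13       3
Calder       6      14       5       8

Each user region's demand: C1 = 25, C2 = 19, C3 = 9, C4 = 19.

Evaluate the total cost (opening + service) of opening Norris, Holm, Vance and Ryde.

Total cost: 298

Each user region is assigned to its cheapest site among the open ones.
{Norris, Holm, Vance, Ryde}: C1→Norris 4·25=100, C2→Vance 3·19=57, C3→Vance 5·9=45, C4→Ryde 3·19=57. Service 259; fixed 39; total 298.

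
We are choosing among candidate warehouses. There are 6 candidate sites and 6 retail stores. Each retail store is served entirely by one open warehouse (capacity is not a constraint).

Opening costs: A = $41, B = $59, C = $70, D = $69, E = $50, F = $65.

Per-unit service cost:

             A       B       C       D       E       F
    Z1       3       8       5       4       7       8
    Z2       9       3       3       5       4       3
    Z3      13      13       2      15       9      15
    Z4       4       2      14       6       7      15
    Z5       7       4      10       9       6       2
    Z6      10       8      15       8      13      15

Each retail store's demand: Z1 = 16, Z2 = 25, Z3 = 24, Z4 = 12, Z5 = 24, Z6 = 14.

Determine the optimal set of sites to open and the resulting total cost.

Open B and C; minimum total cost 564.

For any fixed open set, each retail store goes to its cheapest open site; total = fixed + service.
{B, C}: Z1→C 5·16=80, Z2→B 3·25=75, Z3→C 2·24=48, Z4→B 2·12=24, Z5→B 4·24=96, Z6→B 8·14=112. Service 435; fixed 129; total 564.
{A, B, C}: service 403 + fixed 170 = 573
{B, C, F}: Z1→C 5·16=80, Z2→B 3·25=75, Z3→C 2·24=48, Z4→B 2·12=24, Z5→F 2·24=48, Z6→B 8·14=112. Service 387; fixed 194; total 581.
{A, B, C, D, E, F}: service 355 + fixed 354 = 709
No other subset beats 564.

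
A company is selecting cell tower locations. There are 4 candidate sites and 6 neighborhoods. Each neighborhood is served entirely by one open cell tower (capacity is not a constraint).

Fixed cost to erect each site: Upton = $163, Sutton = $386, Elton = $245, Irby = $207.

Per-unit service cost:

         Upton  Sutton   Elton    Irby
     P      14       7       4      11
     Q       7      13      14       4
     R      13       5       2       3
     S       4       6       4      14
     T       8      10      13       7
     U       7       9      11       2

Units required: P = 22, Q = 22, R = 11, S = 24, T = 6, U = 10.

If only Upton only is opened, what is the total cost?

Each neighborhood is assigned to its cheapest site among the open ones.
{Upton}: P→Upton 14·22=308, Q→Upton 7·22=154, R→Upton 13·11=143, S→Upton 4·24=96, T→Upton 8·6=48, U→Upton 7·10=70. Service 819; fixed 163; total 982.

Total cost: 982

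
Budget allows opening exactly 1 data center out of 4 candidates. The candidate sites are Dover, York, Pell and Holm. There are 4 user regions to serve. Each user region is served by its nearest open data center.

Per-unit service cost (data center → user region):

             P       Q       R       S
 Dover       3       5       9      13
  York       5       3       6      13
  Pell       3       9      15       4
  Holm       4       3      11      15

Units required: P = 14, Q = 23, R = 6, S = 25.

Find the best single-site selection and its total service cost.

Choose Pell only; total service cost 439.

With exactly 1 open, each user region uses its cheapest among the chosen.
{Pell}: P→Pell 3·14=42, Q→Pell 9·23=207, R→Pell 15·6=90, S→Pell 4·25=100. Service cost 439.
{York}: service cost 500
{Dover}: service cost 536
Among all 4 size-1 choices, {Pell} is lowest.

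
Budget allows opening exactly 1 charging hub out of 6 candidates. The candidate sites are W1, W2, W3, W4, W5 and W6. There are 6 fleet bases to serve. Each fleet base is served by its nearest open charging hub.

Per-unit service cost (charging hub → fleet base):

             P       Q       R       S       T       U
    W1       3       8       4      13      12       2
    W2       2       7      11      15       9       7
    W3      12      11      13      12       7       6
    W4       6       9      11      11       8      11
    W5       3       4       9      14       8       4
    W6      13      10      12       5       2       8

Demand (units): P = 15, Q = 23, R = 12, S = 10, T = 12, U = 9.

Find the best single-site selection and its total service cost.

With exactly 1 open, each fleet base uses its cheapest among the chosen.
{W5}: P→W5 3·15=45, Q→W5 4·23=92, R→W5 9·12=108, S→W5 14·10=140, T→W5 8·12=96, U→W5 4·9=36. Service cost 517.
{W1}: service cost 569
{W2}: service cost 644
Among all 6 size-1 choices, {W5} is lowest.

Choose W5 only; total service cost 517.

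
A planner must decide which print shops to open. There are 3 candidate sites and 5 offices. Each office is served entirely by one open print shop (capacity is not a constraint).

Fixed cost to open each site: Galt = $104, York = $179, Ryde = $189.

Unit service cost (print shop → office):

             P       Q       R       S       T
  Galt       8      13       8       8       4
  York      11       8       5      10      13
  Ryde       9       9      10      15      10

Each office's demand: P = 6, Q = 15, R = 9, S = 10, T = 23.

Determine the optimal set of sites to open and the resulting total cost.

For any fixed open set, each office goes to its cheapest open site; total = fixed + service.
{Galt}: P→Galt 8·6=48, Q→Galt 13·15=195, R→Galt 8·9=72, S→Galt 8·10=80, T→Galt 4·23=92. Service 487; fixed 104; total 591.
{Galt, York}: service 385 + fixed 283 = 668
{Galt, Ryde}: P→Galt 8·6=48, Q→Ryde 9·15=135, R→Galt 8·9=72, S→Galt 8·10=80, T→Galt 4·23=92. Service 427; fixed 293; total 720.
{Galt, York, Ryde}: service 385 + fixed 472 = 857
No other subset beats 591.

Open Galt only; minimum total cost 591.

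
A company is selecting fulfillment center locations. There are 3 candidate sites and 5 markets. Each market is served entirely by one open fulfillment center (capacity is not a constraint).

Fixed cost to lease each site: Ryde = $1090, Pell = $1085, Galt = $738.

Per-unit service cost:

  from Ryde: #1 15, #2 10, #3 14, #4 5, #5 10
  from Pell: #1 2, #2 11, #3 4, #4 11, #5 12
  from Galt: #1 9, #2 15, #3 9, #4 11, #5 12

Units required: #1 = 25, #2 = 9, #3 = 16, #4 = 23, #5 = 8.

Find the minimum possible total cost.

For any fixed open set, each market goes to its cheapest open site; total = fixed + service.
{Galt}: #1→Galt 9·25=225, #2→Galt 15·9=135, #3→Galt 9·16=144, #4→Galt 11·23=253, #5→Galt 12·8=96. Service 853; fixed 738; total 1591.
{Pell}: service 562 + fixed 1085 = 1647
{Ryde}: service 884 + fixed 1090 = 1974
{Ryde, Pell, Galt}: #1→Pell 2·25=50, #2→Ryde 10·9=90, #3→Pell 4·16=64, #4→Ryde 5·23=115, #5→Ryde 10·8=80. Service 399; fixed 2913; total 3312.
No other subset beats 1591.

Minimum total cost: 1591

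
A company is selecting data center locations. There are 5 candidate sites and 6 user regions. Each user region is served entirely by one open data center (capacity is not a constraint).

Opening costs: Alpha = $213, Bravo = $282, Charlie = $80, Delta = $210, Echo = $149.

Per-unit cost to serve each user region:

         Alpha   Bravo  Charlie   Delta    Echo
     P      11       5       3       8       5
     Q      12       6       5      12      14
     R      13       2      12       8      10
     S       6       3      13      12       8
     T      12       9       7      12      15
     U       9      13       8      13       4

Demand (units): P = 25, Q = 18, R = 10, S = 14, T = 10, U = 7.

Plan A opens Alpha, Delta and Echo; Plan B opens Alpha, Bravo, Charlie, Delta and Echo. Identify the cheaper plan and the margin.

Plan A is cheaper by 34.

Plan A: {Alpha, Delta, Echo}: P→Echo 5·25=125, Q→Alpha 12·18=216, R→Delta 8·10=80, S→Alpha 6·14=84, T→Alpha 12·10=120, U→Echo 4·7=28. Service 653; fixed 572; total 1225.
Plan B: {Alpha, Bravo, Charlie, Delta, Echo}: P→Charlie 3·25=75, Q→Charlie 5·18=90, R→Bravo 2·10=20, S→Bravo 3·14=42, T→Charlie 7·10=70, U→Echo 4·7=28. Service 325; fixed 934; total 1259.
Difference: |1225 − 1259| = 34.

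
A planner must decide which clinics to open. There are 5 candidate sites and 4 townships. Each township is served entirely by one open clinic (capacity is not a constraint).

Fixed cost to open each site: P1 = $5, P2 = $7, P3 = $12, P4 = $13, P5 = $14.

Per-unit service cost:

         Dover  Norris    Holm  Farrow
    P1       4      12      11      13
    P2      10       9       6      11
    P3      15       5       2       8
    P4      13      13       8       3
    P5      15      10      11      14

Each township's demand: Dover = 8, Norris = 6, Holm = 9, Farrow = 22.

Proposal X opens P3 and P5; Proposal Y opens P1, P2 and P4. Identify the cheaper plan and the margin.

Proposal X: {P3, P5}: Dover→P3 15·8=120, Norris→P3 5·6=30, Holm→P3 2·9=18, Farrow→P3 8·22=176. Service 344; fixed 26; total 370.
Proposal Y: {P1, P2, P4}: Dover→P1 4·8=32, Norris→P2 9·6=54, Holm→P2 6·9=54, Farrow→P4 3·22=66. Service 206; fixed 25; total 231.
Difference: |370 − 231| = 139.

Proposal Y is cheaper by 139.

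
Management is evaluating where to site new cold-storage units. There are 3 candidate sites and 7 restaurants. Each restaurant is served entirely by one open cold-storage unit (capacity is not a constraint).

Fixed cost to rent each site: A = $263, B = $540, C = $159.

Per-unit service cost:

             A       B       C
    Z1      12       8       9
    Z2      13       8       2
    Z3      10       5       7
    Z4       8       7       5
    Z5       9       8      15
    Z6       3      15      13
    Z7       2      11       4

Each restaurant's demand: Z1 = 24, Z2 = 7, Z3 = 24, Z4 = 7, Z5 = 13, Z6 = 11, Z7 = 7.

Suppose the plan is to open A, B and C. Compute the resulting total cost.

Each restaurant is assigned to its cheapest site among the open ones.
{A, B, C}: Z1→B 8·24=192, Z2→C 2·7=14, Z3→B 5·24=120, Z4→C 5·7=35, Z5→B 8·13=104, Z6→A 3·11=33, Z7→A 2·7=14. Service 512; fixed 962; total 1474.

Total cost: 1474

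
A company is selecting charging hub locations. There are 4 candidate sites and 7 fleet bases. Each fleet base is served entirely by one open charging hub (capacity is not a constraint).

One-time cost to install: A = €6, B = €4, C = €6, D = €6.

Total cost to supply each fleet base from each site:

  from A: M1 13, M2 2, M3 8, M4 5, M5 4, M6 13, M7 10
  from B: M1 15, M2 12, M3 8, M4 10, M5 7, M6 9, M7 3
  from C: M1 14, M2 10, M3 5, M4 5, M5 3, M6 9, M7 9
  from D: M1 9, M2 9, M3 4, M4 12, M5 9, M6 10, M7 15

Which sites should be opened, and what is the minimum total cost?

Open A, B and D; minimum total cost 52.

For any fixed open set, each fleet base goes to its cheapest open site; total = fixed + service.
{A, B, D}: M1→D 9, M2→A 2, M3→D 4, M4→A 5, M5→A 4, M6→B 9, M7→B 3. Service 36; fixed 16; total 52.
{A, B}: M1→A 13, M2→A 2, M3→A 8, M4→A 5, M5→A 4, M6→B 9, M7→B 3. Service 44; fixed 10; total 54.
{A, B, C}: service 40 + fixed 16 = 56
{A, B, C, D}: M1→D 9, M2→A 2, M3→D 4, M4→A 5, M5→C 3, M6→B 9, M7→B 3. Service 35; fixed 22; total 57.
No other subset beats 52.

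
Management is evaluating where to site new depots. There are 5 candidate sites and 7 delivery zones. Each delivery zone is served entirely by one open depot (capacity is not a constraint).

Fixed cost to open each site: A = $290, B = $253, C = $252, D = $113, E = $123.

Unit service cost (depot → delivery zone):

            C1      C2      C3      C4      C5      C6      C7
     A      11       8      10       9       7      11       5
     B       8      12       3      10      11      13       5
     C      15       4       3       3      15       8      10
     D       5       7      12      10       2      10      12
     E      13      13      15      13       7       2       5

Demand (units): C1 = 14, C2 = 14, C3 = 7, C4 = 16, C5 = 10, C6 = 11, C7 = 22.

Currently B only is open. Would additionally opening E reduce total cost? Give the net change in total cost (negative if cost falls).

Yes — net change −38 (cost falls by 38).

Current service cost with {B}: 824.
Adding E: each delivery zone re-picks its cheapest; new service cost 663, saving 161.
Extra fixed cost: 123. Net change = 123 − 161 = -38.
(Totals: 1077 → 1039.)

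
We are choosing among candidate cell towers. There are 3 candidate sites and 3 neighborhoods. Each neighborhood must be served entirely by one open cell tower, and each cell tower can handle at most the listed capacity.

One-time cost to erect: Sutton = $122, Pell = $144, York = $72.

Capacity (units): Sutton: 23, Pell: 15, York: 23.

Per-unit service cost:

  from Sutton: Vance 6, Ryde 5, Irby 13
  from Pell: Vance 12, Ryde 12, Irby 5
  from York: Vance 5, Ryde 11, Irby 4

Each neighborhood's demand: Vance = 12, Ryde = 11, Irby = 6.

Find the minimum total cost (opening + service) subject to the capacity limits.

Open {Sutton, York}: Vance→York 5·12=60, Ryde→Sutton 5·11=55, Irby→York 4·6=24.
Loads: Sutton carries 11/23, York carries 18/23. Service 139; fixed 194; total 333.
Next best feasible plan costs 345.

Minimum total cost: 333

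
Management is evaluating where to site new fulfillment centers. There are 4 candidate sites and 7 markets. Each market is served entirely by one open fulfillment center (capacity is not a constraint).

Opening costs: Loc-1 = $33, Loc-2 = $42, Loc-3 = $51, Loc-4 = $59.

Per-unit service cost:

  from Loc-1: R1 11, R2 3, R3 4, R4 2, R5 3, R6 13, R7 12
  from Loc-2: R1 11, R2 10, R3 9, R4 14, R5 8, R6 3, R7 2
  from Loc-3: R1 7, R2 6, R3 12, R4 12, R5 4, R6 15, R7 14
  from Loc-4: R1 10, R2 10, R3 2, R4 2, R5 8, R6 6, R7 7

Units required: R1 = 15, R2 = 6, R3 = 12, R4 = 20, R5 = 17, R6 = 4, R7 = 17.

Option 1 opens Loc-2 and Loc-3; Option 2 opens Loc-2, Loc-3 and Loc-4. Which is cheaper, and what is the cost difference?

Option 1: {Loc-2, Loc-3}: R1→Loc-3 7·15=105, R2→Loc-3 6·6=36, R3→Loc-2 9·12=108, R4→Loc-3 12·20=240, R5→Loc-3 4·17=68, R6→Loc-2 3·4=12, R7→Loc-2 2·17=34. Service 603; fixed 93; total 696.
Option 2: {Loc-2, Loc-3, Loc-4}: R1→Loc-3 7·15=105, R2→Loc-3 6·6=36, R3→Loc-4 2·12=24, R4→Loc-4 2·20=40, R5→Loc-3 4·17=68, R6→Loc-2 3·4=12, R7→Loc-2 2·17=34. Service 319; fixed 152; total 471.
Difference: |696 − 471| = 225.

Option 2 is cheaper by 225.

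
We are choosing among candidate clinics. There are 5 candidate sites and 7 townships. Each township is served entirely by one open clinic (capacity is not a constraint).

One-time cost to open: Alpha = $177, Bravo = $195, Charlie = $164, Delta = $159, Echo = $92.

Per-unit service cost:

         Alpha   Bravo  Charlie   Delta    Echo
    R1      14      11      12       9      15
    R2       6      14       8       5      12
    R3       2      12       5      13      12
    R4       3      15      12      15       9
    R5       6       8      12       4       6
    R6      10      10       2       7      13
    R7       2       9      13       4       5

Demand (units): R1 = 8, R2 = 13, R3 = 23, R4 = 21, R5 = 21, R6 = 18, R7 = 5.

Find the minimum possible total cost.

Minimum total cost: 792

For any fixed open set, each township goes to its cheapest open site; total = fixed + service.
{Alpha}: R1→Alpha 14·8=112, R2→Alpha 6·13=78, R3→Alpha 2·23=46, R4→Alpha 3·21=63, R5→Alpha 6·21=126, R6→Alpha 10·18=180, R7→Alpha 2·5=10. Service 615; fixed 177; total 792.
{Alpha, Charlie}: service 455 + fixed 341 = 796
{Alpha, Delta}: service 466 + fixed 336 = 802
{Alpha, Bravo, Charlie, Delta, Echo}: service 376 + fixed 787 = 1163
No other subset beats 792.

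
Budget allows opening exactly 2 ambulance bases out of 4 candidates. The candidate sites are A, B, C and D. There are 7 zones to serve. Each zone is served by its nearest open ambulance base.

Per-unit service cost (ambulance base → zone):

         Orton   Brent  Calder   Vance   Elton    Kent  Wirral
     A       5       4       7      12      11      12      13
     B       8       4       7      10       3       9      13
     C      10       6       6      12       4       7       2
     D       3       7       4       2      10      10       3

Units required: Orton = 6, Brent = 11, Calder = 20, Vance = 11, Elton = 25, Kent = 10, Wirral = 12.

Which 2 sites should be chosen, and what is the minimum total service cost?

Choose B and D; total service cost 365.

With exactly 2 open, each zone uses its cheapest among the chosen.
{B, D}: Orton→D 3·6=18, Brent→B 4·11=44, Calder→D 4·20=80, Vance→D 2·11=22, Elton→B 3·25=75, Kent→B 9·10=90, Wirral→D 3·12=36. Service cost 365.
{C, D}: service cost 380
{B, C}: service cost 491
Among all 6 size-2 choices, {B, D} is lowest.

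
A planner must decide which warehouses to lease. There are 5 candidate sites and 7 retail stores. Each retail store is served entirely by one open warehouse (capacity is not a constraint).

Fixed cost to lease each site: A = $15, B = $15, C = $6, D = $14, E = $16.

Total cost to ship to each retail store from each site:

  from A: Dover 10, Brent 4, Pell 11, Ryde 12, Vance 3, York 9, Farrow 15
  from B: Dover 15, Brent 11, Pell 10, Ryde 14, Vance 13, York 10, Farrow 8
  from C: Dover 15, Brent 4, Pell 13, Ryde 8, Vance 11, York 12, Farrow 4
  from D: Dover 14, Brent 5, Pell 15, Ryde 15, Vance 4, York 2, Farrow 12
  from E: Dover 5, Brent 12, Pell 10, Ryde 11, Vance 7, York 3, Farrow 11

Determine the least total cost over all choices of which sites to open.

Minimum total cost: 63

For any fixed open set, each retail store goes to its cheapest open site; total = fixed + service.
{C, E}: Dover→E 5, Brent→C 4, Pell→E 10, Ryde→C 8, Vance→E 7, York→E 3, Farrow→C 4. Service 41; fixed 22; total 63.
{C, D}: Dover→D 14, Brent→C 4, Pell→C 13, Ryde→C 8, Vance→D 4, York→D 2, Farrow→C 4. Service 49; fixed 20; total 69.
{A, C}: service 49 + fixed 21 = 70
{A, B, C, D, E}: service 36 + fixed 66 = 102
No other subset beats 63.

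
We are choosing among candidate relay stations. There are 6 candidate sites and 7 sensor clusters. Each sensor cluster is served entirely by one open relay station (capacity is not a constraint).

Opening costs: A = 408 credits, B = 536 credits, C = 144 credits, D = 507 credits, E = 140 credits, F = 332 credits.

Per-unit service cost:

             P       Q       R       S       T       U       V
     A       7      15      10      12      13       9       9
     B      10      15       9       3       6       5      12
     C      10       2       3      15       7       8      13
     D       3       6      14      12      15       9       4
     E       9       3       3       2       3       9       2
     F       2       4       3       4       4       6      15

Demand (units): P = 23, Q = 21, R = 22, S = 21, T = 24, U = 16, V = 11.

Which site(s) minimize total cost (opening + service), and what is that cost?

For any fixed open set, each sensor cluster goes to its cheapest open site; total = fixed + service.
{E}: P→E 9·23=207, Q→E 3·21=63, R→E 3·22=66, S→E 2·21=42, T→E 3·24=72, U→E 9·16=144, V→E 2·11=22. Service 616; fixed 140; total 756.
{C, E}: service 579 + fixed 284 = 863
{E, F}: P→F 2·23=46, Q→E 3·21=63, R→E 3·22=66, S→E 2·21=42, T→E 3·24=72, U→F 6·16=96, V→E 2·11=22. Service 407; fixed 472; total 879.
{A, B, C, D, E, F}: service 370 + fixed 2067 = 2437
No other subset beats 756.

Open E only; minimum total cost 756.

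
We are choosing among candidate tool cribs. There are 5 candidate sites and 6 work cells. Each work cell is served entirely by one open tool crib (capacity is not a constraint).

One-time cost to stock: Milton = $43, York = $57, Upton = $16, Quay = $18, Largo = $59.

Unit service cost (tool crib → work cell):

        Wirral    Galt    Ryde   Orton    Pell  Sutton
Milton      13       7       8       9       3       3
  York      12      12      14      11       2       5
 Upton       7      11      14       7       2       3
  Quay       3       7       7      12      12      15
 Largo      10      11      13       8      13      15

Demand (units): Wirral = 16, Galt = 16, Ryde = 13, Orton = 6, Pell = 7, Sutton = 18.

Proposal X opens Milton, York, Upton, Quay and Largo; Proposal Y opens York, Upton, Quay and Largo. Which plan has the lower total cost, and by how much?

Proposal Y is cheaper by 43.

Proposal X: {Milton, York, Upton, Quay, Largo}: Wirral→Quay 3·16=48, Galt→Milton 7·16=112, Ryde→Quay 7·13=91, Orton→Upton 7·6=42, Pell→York 2·7=14, Sutton→Milton 3·18=54. Service 361; fixed 193; total 554.
Proposal Y: {York, Upton, Quay, Largo}: Wirral→Quay 3·16=48, Galt→Quay 7·16=112, Ryde→Quay 7·13=91, Orton→Upton 7·6=42, Pell→York 2·7=14, Sutton→Upton 3·18=54. Service 361; fixed 150; total 511.
Difference: |554 − 511| = 43.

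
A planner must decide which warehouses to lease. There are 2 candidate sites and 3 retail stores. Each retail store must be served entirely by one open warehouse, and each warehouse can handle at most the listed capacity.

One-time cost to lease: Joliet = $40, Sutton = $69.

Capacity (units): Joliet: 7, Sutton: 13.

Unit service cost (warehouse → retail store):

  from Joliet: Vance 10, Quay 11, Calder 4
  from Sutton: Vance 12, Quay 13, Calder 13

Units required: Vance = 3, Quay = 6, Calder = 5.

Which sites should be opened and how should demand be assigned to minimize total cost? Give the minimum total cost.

Minimum total cost: 243

Open {Joliet, Sutton}: Vance→Sutton 12·3=36, Quay→Sutton 13·6=78, Calder→Joliet 4·5=20.
Loads: Joliet carries 5/7, Sutton carries 9/13. Service 134; fixed 109; total 243.
Next best feasible plan costs 276.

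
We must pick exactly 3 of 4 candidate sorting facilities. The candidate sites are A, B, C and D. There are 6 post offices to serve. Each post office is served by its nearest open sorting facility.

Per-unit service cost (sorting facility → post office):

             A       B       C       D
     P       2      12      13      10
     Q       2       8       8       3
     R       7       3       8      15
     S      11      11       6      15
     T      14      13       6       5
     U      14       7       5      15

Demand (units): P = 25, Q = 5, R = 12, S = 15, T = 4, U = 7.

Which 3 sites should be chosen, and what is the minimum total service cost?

Choose A, B and C; total service cost 245.

With exactly 3 open, each post office uses its cheapest among the chosen.
{A, B, C}: P→A 2·25=50, Q→A 2·5=10, R→B 3·12=36, S→C 6·15=90, T→C 6·4=24, U→C 5·7=35. Service cost 245.
{A, C, D}: service cost 289
{A, B, D}: service cost 330
Among all 4 size-3 choices, {A, B, C} is lowest.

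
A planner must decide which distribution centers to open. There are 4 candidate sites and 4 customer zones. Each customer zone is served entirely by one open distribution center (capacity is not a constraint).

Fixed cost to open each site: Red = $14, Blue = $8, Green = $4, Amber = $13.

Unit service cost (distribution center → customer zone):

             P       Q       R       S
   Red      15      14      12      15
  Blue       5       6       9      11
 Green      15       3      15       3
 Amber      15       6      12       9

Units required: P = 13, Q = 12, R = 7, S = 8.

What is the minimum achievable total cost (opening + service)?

For any fixed open set, each customer zone goes to its cheapest open site; total = fixed + service.
{Blue, Green}: P→Blue 5·13=65, Q→Green 3·12=36, R→Blue 9·7=63, S→Green 3·8=24. Service 188; fixed 12; total 200.
{Blue, Green, Amber}: service 188 + fixed 25 = 213
{Red, Blue, Green}: service 188 + fixed 26 = 214
{Red, Blue, Green, Amber}: service 188 + fixed 39 = 227
No other subset beats 200.

Minimum total cost: 200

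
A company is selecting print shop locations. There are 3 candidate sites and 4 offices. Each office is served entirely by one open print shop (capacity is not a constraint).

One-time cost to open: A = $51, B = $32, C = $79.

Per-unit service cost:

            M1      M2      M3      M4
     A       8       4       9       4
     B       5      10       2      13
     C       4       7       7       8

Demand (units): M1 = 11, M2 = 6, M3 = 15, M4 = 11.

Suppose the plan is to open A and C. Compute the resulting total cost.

Each office is assigned to its cheapest site among the open ones.
{A, C}: M1→C 4·11=44, M2→A 4·6=24, M3→C 7·15=105, M4→A 4·11=44. Service 217; fixed 130; total 347.

Total cost: 347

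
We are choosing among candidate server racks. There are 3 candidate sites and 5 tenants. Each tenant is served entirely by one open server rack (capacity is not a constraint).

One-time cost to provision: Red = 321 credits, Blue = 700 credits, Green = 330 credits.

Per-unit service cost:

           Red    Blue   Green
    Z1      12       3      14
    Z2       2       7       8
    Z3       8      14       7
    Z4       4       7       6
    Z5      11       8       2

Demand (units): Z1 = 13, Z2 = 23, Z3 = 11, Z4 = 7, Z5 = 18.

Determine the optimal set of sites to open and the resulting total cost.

Open Red only; minimum total cost 837.

For any fixed open set, each tenant goes to its cheapest open site; total = fixed + service.
{Red}: Z1→Red 12·13=156, Z2→Red 2·23=46, Z3→Red 8·11=88, Z4→Red 4·7=28, Z5→Red 11·18=198. Service 516; fixed 321; total 837.
{Green}: service 521 + fixed 330 = 851
{Red, Green}: service 343 + fixed 651 = 994
{Red, Blue, Green}: service 226 + fixed 1351 = 1577
No other subset beats 837.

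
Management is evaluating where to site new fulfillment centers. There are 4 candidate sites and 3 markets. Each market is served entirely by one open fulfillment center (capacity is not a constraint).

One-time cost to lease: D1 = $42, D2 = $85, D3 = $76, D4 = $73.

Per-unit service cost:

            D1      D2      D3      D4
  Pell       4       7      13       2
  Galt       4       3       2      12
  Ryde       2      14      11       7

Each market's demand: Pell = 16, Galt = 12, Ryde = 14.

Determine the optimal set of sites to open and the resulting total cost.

For any fixed open set, each market goes to its cheapest open site; total = fixed + service.
{D1}: Pell→D1 4·16=64, Galt→D1 4·12=48, Ryde→D1 2·14=28. Service 140; fixed 42; total 182.
{D1, D4}: Pell→D4 2·16=32, Galt→D1 4·12=48, Ryde→D1 2·14=28. Service 108; fixed 115; total 223.
{D1, D3}: service 116 + fixed 118 = 234
{D1, D2, D3, D4}: Pell→D4 2·16=32, Galt→D3 2·12=24, Ryde→D1 2·14=28. Service 84; fixed 276; total 360.
(All 15 nonempty subsets were checked; D1 only is lowest.)

Open D1 only; minimum total cost 182.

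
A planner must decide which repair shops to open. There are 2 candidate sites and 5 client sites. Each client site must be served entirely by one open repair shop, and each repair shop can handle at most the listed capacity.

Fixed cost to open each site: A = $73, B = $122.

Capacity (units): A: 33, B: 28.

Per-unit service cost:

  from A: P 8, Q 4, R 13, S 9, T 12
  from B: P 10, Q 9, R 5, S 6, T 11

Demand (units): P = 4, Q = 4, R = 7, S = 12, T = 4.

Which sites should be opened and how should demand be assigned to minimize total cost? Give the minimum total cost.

Open {A}: P→A 8·4=32, Q→A 4·4=16, R→A 13·7=91, S→A 9·12=108, T→A 12·4=48.
Loads: A carries 31/33. Service 295; fixed 73; total 368.
Next best feasible plan costs 394.

Minimum total cost: 368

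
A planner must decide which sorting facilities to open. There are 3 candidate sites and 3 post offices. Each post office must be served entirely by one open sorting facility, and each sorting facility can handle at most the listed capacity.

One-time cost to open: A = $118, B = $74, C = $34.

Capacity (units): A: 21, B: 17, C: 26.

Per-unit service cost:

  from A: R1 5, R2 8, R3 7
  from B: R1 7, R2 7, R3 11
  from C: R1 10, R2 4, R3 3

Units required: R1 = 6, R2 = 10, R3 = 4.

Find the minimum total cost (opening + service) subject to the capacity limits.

Open {C}: R1→C 10·6=60, R2→C 4·10=40, R3→C 3·4=12.
Loads: C carries 20/26. Service 112; fixed 34; total 146.
Next best feasible plan costs 202.

Minimum total cost: 146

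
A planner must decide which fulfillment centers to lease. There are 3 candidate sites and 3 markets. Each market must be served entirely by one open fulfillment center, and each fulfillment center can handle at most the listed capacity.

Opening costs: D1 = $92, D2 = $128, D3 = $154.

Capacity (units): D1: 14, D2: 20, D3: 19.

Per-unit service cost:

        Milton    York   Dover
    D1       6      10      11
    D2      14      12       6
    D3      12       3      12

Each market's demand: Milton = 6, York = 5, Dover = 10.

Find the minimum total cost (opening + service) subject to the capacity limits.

Minimum total cost: 366

Open {D1, D2}: Milton→D1 6·6=36, York→D1 10·5=50, Dover→D2 6·10=60.
Loads: D1 carries 11/14, D2 carries 10/20. Service 146; fixed 220; total 366.
Next best feasible plan costs 376.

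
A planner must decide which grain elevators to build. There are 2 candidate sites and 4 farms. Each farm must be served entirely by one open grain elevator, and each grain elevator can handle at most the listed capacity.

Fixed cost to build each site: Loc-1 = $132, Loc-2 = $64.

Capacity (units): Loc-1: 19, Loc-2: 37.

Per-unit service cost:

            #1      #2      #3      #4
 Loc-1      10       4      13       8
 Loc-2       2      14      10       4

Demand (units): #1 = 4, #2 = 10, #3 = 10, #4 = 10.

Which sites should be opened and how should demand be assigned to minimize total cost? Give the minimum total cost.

Minimum total cost: 352

Open {Loc-2}: #1→Loc-2 2·4=8, #2→Loc-2 14·10=140, #3→Loc-2 10·10=100, #4→Loc-2 4·10=40.
Loads: Loc-2 carries 34/37. Service 288; fixed 64; total 352.
Next best feasible plan costs 384.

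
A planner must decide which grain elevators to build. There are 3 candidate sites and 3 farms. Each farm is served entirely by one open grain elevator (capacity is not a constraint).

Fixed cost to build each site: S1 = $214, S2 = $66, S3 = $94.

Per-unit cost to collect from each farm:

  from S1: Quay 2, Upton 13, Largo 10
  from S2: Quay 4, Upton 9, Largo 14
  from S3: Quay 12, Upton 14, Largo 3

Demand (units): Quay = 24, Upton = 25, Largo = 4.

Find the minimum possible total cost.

Minimum total cost: 443

For any fixed open set, each farm goes to its cheapest open site; total = fixed + service.
{S2}: Quay→S2 4·24=96, Upton→S2 9·25=225, Largo→S2 14·4=56. Service 377; fixed 66; total 443.
{S2, S3}: service 333 + fixed 160 = 493
{S1, S2}: service 313 + fixed 280 = 593
{S1, S2, S3}: service 285 + fixed 374 = 659
No other subset beats 443.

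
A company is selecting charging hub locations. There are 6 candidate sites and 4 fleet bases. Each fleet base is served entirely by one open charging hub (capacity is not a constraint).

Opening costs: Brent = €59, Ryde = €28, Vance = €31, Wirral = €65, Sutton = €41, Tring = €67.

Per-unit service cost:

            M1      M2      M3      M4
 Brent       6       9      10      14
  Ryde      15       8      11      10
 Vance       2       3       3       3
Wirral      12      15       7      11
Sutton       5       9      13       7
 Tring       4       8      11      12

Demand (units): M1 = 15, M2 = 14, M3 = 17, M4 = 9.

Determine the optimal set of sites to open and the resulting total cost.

For any fixed open set, each fleet base goes to its cheapest open site; total = fixed + service.
{Vance}: M1→Vance 2·15=30, M2→Vance 3·14=42, M3→Vance 3·17=51, M4→Vance 3·9=27. Service 150; fixed 31; total 181.
{Ryde, Vance}: M1→Vance 2·15=30, M2→Vance 3·14=42, M3→Vance 3·17=51, M4→Vance 3·9=27. Service 150; fixed 59; total 209.
{Vance, Sutton}: service 150 + fixed 72 = 222
{Brent, Ryde, Vance, Wirral, Sutton, Tring}: service 150 + fixed 291 = 441
No other subset beats 181.

Open Vance only; minimum total cost 181.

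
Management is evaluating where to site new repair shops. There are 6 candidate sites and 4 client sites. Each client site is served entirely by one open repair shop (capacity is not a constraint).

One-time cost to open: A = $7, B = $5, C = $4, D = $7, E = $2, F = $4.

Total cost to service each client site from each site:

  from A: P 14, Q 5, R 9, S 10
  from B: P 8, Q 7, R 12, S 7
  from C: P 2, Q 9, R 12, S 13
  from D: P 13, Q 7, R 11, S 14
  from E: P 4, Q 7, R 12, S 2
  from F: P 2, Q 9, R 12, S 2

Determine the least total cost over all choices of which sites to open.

Minimum total cost: 27

For any fixed open set, each client site goes to its cheapest open site; total = fixed + service.
{E}: P→E 4, Q→E 7, R→E 12, S→E 2. Service 25; fixed 2; total 27.
{A, E}: service 20 + fixed 9 = 29
{A, F}: P→F 2, Q→A 5, R→A 9, S→F 2. Service 18; fixed 11; total 29.
{A, B, C, D, E, F}: service 18 + fixed 29 = 47
No other subset beats 27.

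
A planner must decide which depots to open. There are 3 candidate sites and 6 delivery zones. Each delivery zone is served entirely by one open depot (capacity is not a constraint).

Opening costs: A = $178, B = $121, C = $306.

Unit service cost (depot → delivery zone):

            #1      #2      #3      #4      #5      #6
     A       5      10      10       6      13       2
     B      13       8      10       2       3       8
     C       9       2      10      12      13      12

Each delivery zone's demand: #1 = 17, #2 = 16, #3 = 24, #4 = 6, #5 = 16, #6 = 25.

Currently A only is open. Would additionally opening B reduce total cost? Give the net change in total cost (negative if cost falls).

Yes — net change −95 (cost falls by 95).

Current service cost with {A}: 779.
Adding B: each delivery zone re-picks its cheapest; new service cost 563, saving 216.
Extra fixed cost: 121. Net change = 121 − 216 = -95.
(Totals: 957 → 862.)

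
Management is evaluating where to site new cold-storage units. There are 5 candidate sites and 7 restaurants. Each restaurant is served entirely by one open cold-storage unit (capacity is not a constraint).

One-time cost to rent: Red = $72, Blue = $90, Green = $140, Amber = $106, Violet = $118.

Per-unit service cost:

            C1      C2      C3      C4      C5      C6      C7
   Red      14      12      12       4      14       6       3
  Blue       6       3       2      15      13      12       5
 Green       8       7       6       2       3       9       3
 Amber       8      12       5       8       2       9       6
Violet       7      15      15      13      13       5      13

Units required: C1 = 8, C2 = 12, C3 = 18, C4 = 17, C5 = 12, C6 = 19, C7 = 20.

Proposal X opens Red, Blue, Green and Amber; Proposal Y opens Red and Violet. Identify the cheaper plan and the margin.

Proposal X: {Red, Blue, Green, Amber}: C1→Blue 6·8=48, C2→Blue 3·12=36, C3→Blue 2·18=36, C4→Green 2·17=34, C5→Amber 2·12=24, C6→Red 6·19=114, C7→Red 3·20=60. Service 352; fixed 408; total 760.
Proposal Y: {Red, Violet}: C1→Violet 7·8=56, C2→Red 12·12=144, C3→Red 12·18=216, C4→Red 4·17=68, C5→Violet 13·12=156, C6→Violet 5·19=95, C7→Red 3·20=60. Service 795; fixed 190; total 985.
Difference: |760 − 985| = 225.

Proposal X is cheaper by 225.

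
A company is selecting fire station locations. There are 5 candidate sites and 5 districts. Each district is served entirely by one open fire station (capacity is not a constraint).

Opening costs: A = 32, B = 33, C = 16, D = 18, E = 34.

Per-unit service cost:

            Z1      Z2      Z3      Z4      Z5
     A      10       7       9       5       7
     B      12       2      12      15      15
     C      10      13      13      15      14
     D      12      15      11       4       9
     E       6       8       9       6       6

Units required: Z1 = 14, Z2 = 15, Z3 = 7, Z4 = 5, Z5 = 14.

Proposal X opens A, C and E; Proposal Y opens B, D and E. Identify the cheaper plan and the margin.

Proposal X: {A, C, E}: Z1→E 6·14=84, Z2→A 7·15=105, Z3→A 9·7=63, Z4→A 5·5=25, Z5→E 6·14=84. Service 361; fixed 82; total 443.
Proposal Y: {B, D, E}: Z1→E 6·14=84, Z2→B 2·15=30, Z3→E 9·7=63, Z4→D 4·5=20, Z5→E 6·14=84. Service 281; fixed 85; total 366.
Difference: |443 − 366| = 77.

Proposal Y is cheaper by 77.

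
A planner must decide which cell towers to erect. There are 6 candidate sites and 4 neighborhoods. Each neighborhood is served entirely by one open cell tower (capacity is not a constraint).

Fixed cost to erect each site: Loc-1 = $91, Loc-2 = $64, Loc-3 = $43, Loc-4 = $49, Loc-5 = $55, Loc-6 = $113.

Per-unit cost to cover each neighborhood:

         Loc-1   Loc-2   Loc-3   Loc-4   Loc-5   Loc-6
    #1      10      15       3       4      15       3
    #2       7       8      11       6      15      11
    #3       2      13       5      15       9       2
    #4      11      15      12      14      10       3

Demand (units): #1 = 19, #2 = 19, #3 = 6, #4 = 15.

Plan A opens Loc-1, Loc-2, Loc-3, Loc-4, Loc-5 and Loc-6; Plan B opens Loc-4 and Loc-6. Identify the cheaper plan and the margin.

Plan B is cheaper by 253.

Plan A: {Loc-1, Loc-2, Loc-3, Loc-4, Loc-5, Loc-6}: #1→Loc-3 3·19=57, #2→Loc-4 6·19=114, #3→Loc-1 2·6=12, #4→Loc-6 3·15=45. Service 228; fixed 415; total 643.
Plan B: {Loc-4, Loc-6}: #1→Loc-6 3·19=57, #2→Loc-4 6·19=114, #3→Loc-6 2·6=12, #4→Loc-6 3·15=45. Service 228; fixed 162; total 390.
Difference: |643 − 390| = 253.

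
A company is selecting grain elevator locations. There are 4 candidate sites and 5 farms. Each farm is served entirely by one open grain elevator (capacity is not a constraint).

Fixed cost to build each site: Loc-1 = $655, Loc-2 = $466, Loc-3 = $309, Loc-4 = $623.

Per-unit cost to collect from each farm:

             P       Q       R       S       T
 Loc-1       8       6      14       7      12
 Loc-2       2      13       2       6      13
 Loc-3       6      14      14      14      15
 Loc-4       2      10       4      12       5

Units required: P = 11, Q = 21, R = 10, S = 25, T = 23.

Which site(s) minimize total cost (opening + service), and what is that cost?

Open Loc-2 only; minimum total cost 1230.

For any fixed open set, each farm goes to its cheapest open site; total = fixed + service.
{Loc-2}: P→Loc-2 2·11=22, Q→Loc-2 13·21=273, R→Loc-2 2·10=20, S→Loc-2 6·25=150, T→Loc-2 13·23=299. Service 764; fixed 466; total 1230.
{Loc-4}: service 687 + fixed 623 = 1310
{Loc-1}: service 805 + fixed 655 = 1460
{Loc-1, Loc-2, Loc-3, Loc-4}: P→Loc-2 2·11=22, Q→Loc-1 6·21=126, R→Loc-2 2·10=20, S→Loc-2 6·25=150, T→Loc-4 5·23=115. Service 433; fixed 2053; total 2486.
No other subset beats 1230.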